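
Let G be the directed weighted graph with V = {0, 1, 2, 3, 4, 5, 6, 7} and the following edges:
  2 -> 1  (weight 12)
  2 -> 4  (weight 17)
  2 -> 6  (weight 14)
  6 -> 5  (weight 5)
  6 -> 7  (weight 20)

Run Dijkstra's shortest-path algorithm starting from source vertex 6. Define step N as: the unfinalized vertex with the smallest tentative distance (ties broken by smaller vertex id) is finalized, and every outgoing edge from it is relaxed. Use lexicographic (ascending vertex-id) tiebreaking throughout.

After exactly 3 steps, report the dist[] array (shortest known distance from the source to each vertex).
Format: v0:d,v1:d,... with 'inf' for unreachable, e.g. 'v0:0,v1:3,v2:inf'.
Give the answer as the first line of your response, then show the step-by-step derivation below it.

v0:inf,v1:inf,v2:inf,v3:inf,v4:inf,v5:5,v6:0,v7:20

step 1: dist = v0:inf,v1:inf,v2:inf,v3:inf,v4:inf,v5:5,v6:0,v7:20
step 2: dist = v0:inf,v1:inf,v2:inf,v3:inf,v4:inf,v5:5,v6:0,v7:20
step 3: dist = v0:inf,v1:inf,v2:inf,v3:inf,v4:inf,v5:5,v6:0,v7:20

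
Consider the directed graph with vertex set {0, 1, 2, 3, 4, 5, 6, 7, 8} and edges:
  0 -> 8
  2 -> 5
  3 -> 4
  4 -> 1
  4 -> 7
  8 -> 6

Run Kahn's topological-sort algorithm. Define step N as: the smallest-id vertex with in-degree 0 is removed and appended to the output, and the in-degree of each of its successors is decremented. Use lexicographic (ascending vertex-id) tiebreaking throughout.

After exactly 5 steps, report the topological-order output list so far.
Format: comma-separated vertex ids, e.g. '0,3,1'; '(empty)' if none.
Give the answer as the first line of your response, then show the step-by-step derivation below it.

0,2,3,4,1

step 1: output 0; order=[0]; indeg=(0,1,0,0,1,1,1,1,0)
step 2: output 2; order=[0,2]; indeg=(0,1,0,0,1,0,1,1,0)
step 3: output 3; order=[0,2,3]; indeg=(0,1,0,0,0,0,1,1,0)
step 4: output 4; order=[0,2,3,4]; indeg=(0,0,0,0,0,0,1,0,0)
step 5: output 1; order=[0,2,3,4,1]; indeg=(0,0,0,0,0,0,1,0,0)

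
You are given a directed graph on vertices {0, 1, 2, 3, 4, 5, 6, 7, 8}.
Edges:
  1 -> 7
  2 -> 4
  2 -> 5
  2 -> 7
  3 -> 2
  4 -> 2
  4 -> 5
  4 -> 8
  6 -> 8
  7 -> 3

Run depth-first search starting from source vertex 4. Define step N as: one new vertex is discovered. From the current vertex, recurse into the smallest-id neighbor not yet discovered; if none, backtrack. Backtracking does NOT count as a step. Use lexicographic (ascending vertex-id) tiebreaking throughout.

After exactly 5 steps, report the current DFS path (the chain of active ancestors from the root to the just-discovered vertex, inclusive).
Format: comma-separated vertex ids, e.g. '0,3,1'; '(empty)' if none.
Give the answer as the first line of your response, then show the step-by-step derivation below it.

4,2,7,3

step 1: discover 4; path=4; order=4
step 2: discover 2; path=4>2; order=4,2
step 3: discover 5; path=4>2>5; order=4,2,5
step 4: discover 7; path=4>2>7; order=4,2,5,7
step 5: discover 3; path=4>2>7>3; order=4,2,5,7,3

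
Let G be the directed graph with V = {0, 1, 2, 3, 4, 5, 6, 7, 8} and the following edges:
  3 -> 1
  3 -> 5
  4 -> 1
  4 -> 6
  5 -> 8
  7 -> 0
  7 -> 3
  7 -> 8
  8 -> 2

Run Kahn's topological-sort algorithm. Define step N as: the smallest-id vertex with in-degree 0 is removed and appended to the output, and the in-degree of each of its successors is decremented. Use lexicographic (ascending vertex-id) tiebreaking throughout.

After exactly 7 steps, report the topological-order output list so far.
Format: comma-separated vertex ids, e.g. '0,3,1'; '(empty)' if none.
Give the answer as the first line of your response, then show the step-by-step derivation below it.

4,6,7,0,3,1,5

step 1: output 4; order=[4]; indeg=(1,1,1,1,0,1,0,0,2)
step 2: output 6; order=[4,6]; indeg=(1,1,1,1,0,1,0,0,2)
step 3: output 7; order=[4,6,7]; indeg=(0,1,1,0,0,1,0,0,1)
step 4: output 0; order=[4,6,7,0]; indeg=(0,1,1,0,0,1,0,0,1)
step 5: output 3; order=[4,6,7,0,3]; indeg=(0,0,1,0,0,0,0,0,1)
step 6: output 1; order=[4,6,7,0,3,1]; indeg=(0,0,1,0,0,0,0,0,1)
step 7: output 5; order=[4,6,7,0,3,1,5]; indeg=(0,0,1,0,0,0,0,0,0)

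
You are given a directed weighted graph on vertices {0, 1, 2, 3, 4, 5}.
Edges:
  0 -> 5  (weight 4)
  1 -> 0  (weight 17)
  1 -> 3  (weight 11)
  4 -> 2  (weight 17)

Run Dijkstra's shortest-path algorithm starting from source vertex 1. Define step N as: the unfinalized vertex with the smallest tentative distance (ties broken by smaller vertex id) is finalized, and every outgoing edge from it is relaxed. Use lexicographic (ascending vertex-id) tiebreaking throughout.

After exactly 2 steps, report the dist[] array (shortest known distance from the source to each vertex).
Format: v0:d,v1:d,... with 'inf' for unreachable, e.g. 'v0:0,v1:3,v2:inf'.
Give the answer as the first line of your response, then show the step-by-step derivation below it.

v0:17,v1:0,v2:inf,v3:11,v4:inf,v5:inf

step 1: dist = v0:17,v1:0,v2:inf,v3:11,v4:inf,v5:inf
step 2: dist = v0:17,v1:0,v2:inf,v3:11,v4:inf,v5:inf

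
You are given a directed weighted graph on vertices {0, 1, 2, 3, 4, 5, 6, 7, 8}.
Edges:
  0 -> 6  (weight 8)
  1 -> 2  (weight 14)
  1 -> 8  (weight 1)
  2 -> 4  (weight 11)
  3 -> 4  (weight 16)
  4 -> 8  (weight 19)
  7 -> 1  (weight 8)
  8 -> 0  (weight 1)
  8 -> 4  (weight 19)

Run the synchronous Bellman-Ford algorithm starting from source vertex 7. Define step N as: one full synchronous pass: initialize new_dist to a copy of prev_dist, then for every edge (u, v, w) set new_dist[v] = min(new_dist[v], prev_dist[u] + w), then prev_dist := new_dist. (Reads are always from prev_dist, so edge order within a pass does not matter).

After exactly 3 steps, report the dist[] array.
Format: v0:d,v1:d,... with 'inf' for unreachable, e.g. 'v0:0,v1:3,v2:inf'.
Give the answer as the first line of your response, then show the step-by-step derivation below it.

v0:10,v1:8,v2:22,v3:inf,v4:28,v5:inf,v6:inf,v7:0,v8:9

step 1: dist = v0:inf,v1:8,v2:inf,v3:inf,v4:inf,v5:inf,v6:inf,v7:0,v8:inf
step 2: dist = v0:inf,v1:8,v2:22,v3:inf,v4:inf,v5:inf,v6:inf,v7:0,v8:9
step 3: dist = v0:10,v1:8,v2:22,v3:inf,v4:28,v5:inf,v6:inf,v7:0,v8:9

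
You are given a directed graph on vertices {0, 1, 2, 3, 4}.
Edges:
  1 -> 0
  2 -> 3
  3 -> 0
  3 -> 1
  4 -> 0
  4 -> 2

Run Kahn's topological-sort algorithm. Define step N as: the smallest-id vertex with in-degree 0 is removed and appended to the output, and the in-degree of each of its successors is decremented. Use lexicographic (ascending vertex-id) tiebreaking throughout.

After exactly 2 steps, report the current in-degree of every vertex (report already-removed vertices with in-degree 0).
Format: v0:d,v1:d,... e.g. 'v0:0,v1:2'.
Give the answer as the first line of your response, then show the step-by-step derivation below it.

v0:2,v1:1,v2:0,v3:0,v4:0

step 1: output 4; order=[4]; indeg=(2,1,0,1,0)
step 2: output 2; order=[4,2]; indeg=(2,1,0,0,0)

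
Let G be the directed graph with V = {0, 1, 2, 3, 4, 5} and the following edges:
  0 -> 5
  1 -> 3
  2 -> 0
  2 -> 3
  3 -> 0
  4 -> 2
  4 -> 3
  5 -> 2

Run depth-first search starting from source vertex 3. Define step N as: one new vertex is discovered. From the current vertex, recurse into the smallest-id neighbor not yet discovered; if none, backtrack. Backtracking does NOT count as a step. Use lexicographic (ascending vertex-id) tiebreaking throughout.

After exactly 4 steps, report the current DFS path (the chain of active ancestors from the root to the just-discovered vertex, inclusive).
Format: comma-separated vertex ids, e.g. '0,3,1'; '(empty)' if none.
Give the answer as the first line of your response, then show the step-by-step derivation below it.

3,0,5,2

step 1: discover 3; path=3; order=3
step 2: discover 0; path=3>0; order=3,0
step 3: discover 5; path=3>0>5; order=3,0,5
step 4: discover 2; path=3>0>5>2; order=3,0,5,2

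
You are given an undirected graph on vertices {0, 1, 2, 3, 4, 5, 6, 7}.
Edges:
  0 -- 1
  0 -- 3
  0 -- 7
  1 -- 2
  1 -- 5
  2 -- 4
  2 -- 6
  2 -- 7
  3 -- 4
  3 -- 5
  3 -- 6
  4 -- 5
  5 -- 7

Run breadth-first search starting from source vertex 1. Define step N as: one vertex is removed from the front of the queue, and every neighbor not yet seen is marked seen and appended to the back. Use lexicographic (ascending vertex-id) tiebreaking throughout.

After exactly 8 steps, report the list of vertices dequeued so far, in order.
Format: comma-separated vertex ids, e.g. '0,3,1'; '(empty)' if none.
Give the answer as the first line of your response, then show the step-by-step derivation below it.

1,0,2,5,3,7,4,6

step 1: dequeue 1; queue=[0,2,5]; order=1
step 2: dequeue 0; queue=[2,5,3,7]; order=1,0
step 3: dequeue 2; queue=[5,3,7,4,6]; order=1,0,2
step 4: dequeue 5; queue=[3,7,4,6]; order=1,0,2,5
step 5: dequeue 3; queue=[7,4,6]; order=1,0,2,5,3
step 6: dequeue 7; queue=[4,6]; order=1,0,2,5,3,7
step 7: dequeue 4; queue=[6]; order=1,0,2,5,3,7,4
step 8: dequeue 6; queue=[(empty)]; order=1,0,2,5,3,7,4,6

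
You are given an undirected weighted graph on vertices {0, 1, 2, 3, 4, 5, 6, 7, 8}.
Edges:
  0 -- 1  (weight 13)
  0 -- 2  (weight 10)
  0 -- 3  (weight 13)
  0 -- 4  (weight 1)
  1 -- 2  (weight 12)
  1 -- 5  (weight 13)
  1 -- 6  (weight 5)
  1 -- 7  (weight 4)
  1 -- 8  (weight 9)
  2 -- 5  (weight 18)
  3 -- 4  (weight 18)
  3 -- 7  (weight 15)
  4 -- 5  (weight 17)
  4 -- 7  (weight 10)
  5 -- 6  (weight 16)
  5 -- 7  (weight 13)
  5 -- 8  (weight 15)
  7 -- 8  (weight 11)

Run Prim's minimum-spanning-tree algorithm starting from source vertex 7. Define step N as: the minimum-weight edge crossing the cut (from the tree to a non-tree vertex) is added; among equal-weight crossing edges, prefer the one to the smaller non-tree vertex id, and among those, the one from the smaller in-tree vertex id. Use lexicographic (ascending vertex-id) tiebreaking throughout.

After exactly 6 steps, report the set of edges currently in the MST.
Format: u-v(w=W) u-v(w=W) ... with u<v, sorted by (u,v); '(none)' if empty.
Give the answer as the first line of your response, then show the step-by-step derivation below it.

0-2(w=10) 0-4(w=1) 1-6(w=5) 1-7(w=4) 1-8(w=9) 4-7(w=10)

step 1: add edge 1-7 (w=4); MST = {1-7(w=4)}
step 2: add edge 1-6 (w=5); MST = {1-6(w=5) 1-7(w=4)}
step 3: add edge 1-8 (w=9); MST = {1-6(w=5) 1-7(w=4) 1-8(w=9)}
step 4: add edge 4-7 (w=10); MST = {1-6(w=5) 1-7(w=4) 1-8(w=9) 4-7(w=10)}
step 5: add edge 0-4 (w=1); MST = {0-4(w=1) 1-6(w=5) 1-7(w=4) 1-8(w=9) 4-7(w=10)}
step 6: add edge 0-2 (w=10); MST = {0-2(w=10) 0-4(w=1) 1-6(w=5) 1-7(w=4) 1-8(w=9) 4-7(w=10)}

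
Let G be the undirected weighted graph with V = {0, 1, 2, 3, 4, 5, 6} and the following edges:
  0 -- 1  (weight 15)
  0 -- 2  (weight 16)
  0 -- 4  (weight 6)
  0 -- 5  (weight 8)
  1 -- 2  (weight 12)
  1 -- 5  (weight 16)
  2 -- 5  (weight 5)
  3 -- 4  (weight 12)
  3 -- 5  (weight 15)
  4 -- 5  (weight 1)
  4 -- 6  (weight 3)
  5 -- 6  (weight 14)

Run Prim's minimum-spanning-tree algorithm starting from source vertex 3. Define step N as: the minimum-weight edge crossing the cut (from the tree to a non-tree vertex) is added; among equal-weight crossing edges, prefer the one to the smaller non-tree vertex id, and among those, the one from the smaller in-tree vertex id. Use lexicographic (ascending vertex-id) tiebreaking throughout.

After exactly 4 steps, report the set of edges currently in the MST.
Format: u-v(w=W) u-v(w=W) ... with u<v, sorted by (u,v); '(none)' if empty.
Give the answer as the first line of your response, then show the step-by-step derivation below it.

2-5(w=5) 3-4(w=12) 4-5(w=1) 4-6(w=3)

step 1: add edge 3-4 (w=12); MST = {3-4(w=12)}
step 2: add edge 4-5 (w=1); MST = {3-4(w=12) 4-5(w=1)}
step 3: add edge 4-6 (w=3); MST = {3-4(w=12) 4-5(w=1) 4-6(w=3)}
step 4: add edge 2-5 (w=5); MST = {2-5(w=5) 3-4(w=12) 4-5(w=1) 4-6(w=3)}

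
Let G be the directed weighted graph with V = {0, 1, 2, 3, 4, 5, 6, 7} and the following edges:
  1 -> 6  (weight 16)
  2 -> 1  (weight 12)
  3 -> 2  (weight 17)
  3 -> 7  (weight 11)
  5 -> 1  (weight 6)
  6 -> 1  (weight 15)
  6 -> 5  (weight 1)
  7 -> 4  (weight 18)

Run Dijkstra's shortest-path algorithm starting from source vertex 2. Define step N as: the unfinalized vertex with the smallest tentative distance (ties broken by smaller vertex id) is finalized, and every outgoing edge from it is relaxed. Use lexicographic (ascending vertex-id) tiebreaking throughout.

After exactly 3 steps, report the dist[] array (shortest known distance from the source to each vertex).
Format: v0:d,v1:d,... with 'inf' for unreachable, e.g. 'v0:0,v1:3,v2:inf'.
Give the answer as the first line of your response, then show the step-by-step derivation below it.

v0:inf,v1:12,v2:0,v3:inf,v4:inf,v5:29,v6:28,v7:inf

step 1: dist = v0:inf,v1:12,v2:0,v3:inf,v4:inf,v5:inf,v6:inf,v7:inf
step 2: dist = v0:inf,v1:12,v2:0,v3:inf,v4:inf,v5:inf,v6:28,v7:inf
step 3: dist = v0:inf,v1:12,v2:0,v3:inf,v4:inf,v5:29,v6:28,v7:inf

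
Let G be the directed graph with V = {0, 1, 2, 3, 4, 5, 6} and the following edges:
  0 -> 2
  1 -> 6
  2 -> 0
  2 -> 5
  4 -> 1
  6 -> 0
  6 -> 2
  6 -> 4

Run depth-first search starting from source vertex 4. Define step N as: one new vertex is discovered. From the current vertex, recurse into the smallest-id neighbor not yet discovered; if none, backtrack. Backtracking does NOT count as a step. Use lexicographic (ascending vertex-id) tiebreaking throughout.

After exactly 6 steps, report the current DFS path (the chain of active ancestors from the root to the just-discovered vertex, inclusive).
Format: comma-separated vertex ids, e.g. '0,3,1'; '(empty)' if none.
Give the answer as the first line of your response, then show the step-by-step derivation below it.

4,1,6,0,2,5

step 1: discover 4; path=4; order=4
step 2: discover 1; path=4>1; order=4,1
step 3: discover 6; path=4>1>6; order=4,1,6
step 4: discover 0; path=4>1>6>0; order=4,1,6,0
step 5: discover 2; path=4>1>6>0>2; order=4,1,6,0,2
step 6: discover 5; path=4>1>6>0>2>5; order=4,1,6,0,2,5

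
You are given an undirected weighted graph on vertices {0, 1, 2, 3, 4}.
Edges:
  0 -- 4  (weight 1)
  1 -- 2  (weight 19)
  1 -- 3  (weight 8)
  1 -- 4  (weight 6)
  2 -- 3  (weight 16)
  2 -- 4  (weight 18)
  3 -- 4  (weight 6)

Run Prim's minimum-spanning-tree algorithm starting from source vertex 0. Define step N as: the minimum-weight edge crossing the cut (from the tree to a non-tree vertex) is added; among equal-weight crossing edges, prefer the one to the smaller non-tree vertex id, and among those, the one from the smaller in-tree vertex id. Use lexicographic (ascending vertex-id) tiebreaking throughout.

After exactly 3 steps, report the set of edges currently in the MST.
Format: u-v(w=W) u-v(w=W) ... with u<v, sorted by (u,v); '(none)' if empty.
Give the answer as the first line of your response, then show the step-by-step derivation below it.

0-4(w=1) 1-4(w=6) 3-4(w=6)

step 1: add edge 0-4 (w=1); MST = {0-4(w=1)}
step 2: add edge 1-4 (w=6); MST = {0-4(w=1) 1-4(w=6)}
step 3: add edge 3-4 (w=6); MST = {0-4(w=1) 1-4(w=6) 3-4(w=6)}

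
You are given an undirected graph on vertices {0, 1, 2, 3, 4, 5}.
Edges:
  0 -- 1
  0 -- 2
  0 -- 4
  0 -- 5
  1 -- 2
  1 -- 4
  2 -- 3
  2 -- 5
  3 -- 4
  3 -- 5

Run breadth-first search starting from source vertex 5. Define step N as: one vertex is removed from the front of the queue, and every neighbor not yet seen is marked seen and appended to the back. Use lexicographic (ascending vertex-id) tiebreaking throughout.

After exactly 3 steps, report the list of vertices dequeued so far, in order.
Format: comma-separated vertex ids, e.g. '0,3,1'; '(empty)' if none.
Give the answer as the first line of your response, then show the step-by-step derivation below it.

5,0,2

step 1: dequeue 5; queue=[0,2,3]; order=5
step 2: dequeue 0; queue=[2,3,1,4]; order=5,0
step 3: dequeue 2; queue=[3,1,4]; order=5,0,2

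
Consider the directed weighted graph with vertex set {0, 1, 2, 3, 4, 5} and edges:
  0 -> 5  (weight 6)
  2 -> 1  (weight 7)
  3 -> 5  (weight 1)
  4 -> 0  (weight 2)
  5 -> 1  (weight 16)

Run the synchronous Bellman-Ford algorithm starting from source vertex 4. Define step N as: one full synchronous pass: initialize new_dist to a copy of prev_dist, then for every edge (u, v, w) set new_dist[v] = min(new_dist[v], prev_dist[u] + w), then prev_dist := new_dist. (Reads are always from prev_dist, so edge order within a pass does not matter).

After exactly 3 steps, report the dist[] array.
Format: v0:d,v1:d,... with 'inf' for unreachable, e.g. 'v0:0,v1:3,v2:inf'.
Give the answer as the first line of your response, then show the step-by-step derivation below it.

v0:2,v1:24,v2:inf,v3:inf,v4:0,v5:8

step 1: dist = v0:2,v1:inf,v2:inf,v3:inf,v4:0,v5:inf
step 2: dist = v0:2,v1:inf,v2:inf,v3:inf,v4:0,v5:8
step 3: dist = v0:2,v1:24,v2:inf,v3:inf,v4:0,v5:8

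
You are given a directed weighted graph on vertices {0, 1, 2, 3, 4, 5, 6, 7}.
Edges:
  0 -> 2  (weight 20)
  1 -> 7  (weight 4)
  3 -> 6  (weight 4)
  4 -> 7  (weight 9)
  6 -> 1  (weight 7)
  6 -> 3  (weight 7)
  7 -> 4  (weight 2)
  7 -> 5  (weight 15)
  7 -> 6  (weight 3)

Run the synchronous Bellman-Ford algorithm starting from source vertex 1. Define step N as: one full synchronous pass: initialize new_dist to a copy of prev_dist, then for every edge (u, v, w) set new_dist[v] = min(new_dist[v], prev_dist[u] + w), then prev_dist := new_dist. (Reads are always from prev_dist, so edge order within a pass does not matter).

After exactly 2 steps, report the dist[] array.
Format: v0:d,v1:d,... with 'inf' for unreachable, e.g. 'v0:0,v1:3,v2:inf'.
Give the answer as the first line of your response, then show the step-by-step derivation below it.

v0:inf,v1:0,v2:inf,v3:inf,v4:6,v5:19,v6:7,v7:4

step 1: dist = v0:inf,v1:0,v2:inf,v3:inf,v4:inf,v5:inf,v6:inf,v7:4
step 2: dist = v0:inf,v1:0,v2:inf,v3:inf,v4:6,v5:19,v6:7,v7:4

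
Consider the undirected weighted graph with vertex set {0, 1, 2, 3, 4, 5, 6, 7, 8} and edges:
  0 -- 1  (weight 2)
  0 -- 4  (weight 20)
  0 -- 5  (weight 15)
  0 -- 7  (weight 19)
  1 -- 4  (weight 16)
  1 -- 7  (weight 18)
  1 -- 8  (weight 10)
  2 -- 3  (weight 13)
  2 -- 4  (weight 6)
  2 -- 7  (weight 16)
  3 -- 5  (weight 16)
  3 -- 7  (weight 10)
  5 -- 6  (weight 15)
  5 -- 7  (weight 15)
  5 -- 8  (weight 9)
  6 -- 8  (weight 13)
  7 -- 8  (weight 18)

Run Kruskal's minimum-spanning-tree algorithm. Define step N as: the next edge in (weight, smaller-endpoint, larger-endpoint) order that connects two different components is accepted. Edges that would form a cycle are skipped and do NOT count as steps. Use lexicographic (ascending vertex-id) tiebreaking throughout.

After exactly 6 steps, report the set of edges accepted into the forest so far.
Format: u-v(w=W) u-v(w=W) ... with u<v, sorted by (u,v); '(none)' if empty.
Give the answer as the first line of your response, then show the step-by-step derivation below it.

0-1(w=2) 1-8(w=10) 2-3(w=13) 2-4(w=6) 3-7(w=10) 5-8(w=9)

step 1: add edge 0-1 (w=2); MST = {0-1(w=2)}
step 2: add edge 2-4 (w=6); MST = {0-1(w=2) 2-4(w=6)}
step 3: add edge 5-8 (w=9); MST = {0-1(w=2) 2-4(w=6) 5-8(w=9)}
step 4: add edge 1-8 (w=10); MST = {0-1(w=2) 1-8(w=10) 2-4(w=6) 5-8(w=9)}
step 5: add edge 3-7 (w=10); MST = {0-1(w=2) 1-8(w=10) 2-4(w=6) 3-7(w=10) 5-8(w=9)}
step 6: add edge 2-3 (w=13); MST = {0-1(w=2) 1-8(w=10) 2-3(w=13) 2-4(w=6) 3-7(w=10) 5-8(w=9)}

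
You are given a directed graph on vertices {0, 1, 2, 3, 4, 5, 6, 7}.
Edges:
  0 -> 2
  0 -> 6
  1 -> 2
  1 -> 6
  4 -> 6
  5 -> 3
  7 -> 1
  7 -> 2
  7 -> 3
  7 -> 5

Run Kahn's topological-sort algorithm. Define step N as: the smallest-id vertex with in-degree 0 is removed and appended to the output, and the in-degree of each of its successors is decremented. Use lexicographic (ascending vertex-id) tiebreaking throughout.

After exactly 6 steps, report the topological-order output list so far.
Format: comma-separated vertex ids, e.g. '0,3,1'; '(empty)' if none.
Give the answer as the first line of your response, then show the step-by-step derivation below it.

0,4,7,1,2,5

step 1: output 0; order=[0]; indeg=(0,1,2,2,0,1,2,0)
step 2: output 4; order=[0,4]; indeg=(0,1,2,2,0,1,1,0)
step 3: output 7; order=[0,4,7]; indeg=(0,0,1,1,0,0,1,0)
step 4: output 1; order=[0,4,7,1]; indeg=(0,0,0,1,0,0,0,0)
step 5: output 2; order=[0,4,7,1,2]; indeg=(0,0,0,1,0,0,0,0)
step 6: output 5; order=[0,4,7,1,2,5]; indeg=(0,0,0,0,0,0,0,0)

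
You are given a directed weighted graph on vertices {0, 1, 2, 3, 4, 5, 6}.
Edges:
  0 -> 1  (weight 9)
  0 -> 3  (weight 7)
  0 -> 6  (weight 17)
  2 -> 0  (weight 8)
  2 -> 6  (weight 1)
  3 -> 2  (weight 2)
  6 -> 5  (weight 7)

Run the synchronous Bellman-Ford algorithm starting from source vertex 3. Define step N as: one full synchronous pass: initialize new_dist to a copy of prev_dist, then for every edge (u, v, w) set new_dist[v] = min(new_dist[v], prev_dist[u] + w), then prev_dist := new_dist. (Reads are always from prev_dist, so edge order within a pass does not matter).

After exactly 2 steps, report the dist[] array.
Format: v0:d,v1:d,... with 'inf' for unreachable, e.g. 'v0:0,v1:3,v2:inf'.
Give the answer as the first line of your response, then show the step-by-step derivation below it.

v0:10,v1:inf,v2:2,v3:0,v4:inf,v5:inf,v6:3

step 1: dist = v0:inf,v1:inf,v2:2,v3:0,v4:inf,v5:inf,v6:inf
step 2: dist = v0:10,v1:inf,v2:2,v3:0,v4:inf,v5:inf,v6:3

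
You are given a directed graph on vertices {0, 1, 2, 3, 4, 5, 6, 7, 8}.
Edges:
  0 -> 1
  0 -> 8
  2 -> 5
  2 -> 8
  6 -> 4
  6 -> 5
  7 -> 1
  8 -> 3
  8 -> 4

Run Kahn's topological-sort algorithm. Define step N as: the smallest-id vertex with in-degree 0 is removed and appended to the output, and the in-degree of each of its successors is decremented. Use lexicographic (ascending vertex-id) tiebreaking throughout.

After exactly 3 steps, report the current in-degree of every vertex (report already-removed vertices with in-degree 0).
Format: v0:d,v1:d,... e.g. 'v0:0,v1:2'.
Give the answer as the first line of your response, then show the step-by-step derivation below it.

v0:0,v1:1,v2:0,v3:1,v4:1,v5:0,v6:0,v7:0,v8:0

step 1: output 0; order=[0]; indeg=(0,1,0,1,2,2,0,0,1)
step 2: output 2; order=[0,2]; indeg=(0,1,0,1,2,1,0,0,0)
step 3: output 6; order=[0,2,6]; indeg=(0,1,0,1,1,0,0,0,0)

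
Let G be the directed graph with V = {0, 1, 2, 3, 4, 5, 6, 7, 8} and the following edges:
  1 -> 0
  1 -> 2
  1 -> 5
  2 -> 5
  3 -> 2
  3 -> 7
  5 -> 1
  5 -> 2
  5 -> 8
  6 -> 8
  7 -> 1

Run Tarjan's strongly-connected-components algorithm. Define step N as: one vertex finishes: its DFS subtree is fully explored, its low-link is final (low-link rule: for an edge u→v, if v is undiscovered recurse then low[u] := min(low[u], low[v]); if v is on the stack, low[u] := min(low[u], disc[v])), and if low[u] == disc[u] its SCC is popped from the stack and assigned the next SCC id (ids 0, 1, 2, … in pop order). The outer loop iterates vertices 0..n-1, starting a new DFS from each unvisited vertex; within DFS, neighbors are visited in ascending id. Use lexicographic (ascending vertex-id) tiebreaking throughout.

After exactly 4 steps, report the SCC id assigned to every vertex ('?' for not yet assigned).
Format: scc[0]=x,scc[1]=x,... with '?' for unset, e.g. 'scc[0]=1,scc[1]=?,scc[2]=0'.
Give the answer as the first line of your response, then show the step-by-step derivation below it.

scc[0]=0,scc[1]=?,scc[2]=?,scc[3]=?,scc[4]=?,scc[5]=?,scc[6]=?,scc[7]=?,scc[8]=1

step 1: low=(low[0]=0,low[1]=?,low[2]=?,low[3]=?,low[4]=?,low[5]=?,low[6]=?,low[7]=?,low[8]=?); scc=(scc[0]=0,scc[1]=?,scc[2]=?,scc[3]=?,scc[4]=?,scc[5]=?,scc[6]=?,scc[7]=?,scc[8]=?)
step 2: low=(low[0]=0,low[1]=1,low[2]=2,low[3]=?,low[4]=?,low[5]=1,low[6]=?,low[7]=?,low[8]=4); scc=(scc[0]=0,scc[1]=?,scc[2]=?,scc[3]=?,scc[4]=?,scc[5]=?,scc[6]=?,scc[7]=?,scc[8]=1)
step 3: low=(low[0]=0,low[1]=1,low[2]=2,low[3]=?,low[4]=?,low[5]=1,low[6]=?,low[7]=?,low[8]=4); scc=(scc[0]=0,scc[1]=?,scc[2]=?,scc[3]=?,scc[4]=?,scc[5]=?,scc[6]=?,scc[7]=?,scc[8]=1)
step 4: low=(low[0]=0,low[1]=1,low[2]=1,low[3]=?,low[4]=?,low[5]=1,low[6]=?,low[7]=?,low[8]=4); scc=(scc[0]=0,scc[1]=?,scc[2]=?,scc[3]=?,scc[4]=?,scc[5]=?,scc[6]=?,scc[7]=?,scc[8]=1)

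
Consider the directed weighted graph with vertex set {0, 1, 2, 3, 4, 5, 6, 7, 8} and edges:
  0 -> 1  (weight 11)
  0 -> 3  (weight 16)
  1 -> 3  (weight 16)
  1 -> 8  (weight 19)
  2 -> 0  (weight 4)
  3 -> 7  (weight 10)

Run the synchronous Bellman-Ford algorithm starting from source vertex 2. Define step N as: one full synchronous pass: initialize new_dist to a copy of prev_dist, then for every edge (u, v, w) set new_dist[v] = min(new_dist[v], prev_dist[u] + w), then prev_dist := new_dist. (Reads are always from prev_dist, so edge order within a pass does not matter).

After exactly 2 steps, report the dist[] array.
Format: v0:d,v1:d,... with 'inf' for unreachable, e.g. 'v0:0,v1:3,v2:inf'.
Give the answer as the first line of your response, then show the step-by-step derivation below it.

v0:4,v1:15,v2:0,v3:20,v4:inf,v5:inf,v6:inf,v7:inf,v8:inf

step 1: dist = v0:4,v1:inf,v2:0,v3:inf,v4:inf,v5:inf,v6:inf,v7:inf,v8:inf
step 2: dist = v0:4,v1:15,v2:0,v3:20,v4:inf,v5:inf,v6:inf,v7:inf,v8:inf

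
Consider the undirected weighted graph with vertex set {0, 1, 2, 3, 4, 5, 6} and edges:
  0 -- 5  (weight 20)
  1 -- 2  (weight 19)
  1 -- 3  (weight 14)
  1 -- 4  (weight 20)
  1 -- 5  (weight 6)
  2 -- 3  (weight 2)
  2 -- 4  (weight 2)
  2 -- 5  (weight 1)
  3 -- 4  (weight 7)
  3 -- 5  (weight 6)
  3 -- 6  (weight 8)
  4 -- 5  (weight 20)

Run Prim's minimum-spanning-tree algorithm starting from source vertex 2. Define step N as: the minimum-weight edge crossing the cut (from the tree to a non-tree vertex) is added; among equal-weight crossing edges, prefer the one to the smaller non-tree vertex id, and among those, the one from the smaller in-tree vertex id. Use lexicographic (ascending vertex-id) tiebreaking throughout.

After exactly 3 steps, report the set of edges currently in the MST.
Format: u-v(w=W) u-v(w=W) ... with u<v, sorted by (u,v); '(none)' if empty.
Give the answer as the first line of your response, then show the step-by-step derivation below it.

2-3(w=2) 2-4(w=2) 2-5(w=1)

step 1: add edge 2-5 (w=1); MST = {2-5(w=1)}
step 2: add edge 2-3 (w=2); MST = {2-3(w=2) 2-5(w=1)}
step 3: add edge 2-4 (w=2); MST = {2-3(w=2) 2-4(w=2) 2-5(w=1)}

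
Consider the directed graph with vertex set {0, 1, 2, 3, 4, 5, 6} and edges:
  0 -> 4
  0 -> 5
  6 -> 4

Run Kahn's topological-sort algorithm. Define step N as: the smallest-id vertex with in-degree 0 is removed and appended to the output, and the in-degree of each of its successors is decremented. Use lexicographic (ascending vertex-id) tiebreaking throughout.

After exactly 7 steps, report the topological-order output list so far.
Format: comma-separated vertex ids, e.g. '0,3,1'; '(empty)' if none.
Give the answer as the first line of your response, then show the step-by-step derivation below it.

0,1,2,3,5,6,4

step 1: output 0; order=[0]; indeg=(0,0,0,0,1,0,0)
step 2: output 1; order=[0,1]; indeg=(0,0,0,0,1,0,0)
step 3: output 2; order=[0,1,2]; indeg=(0,0,0,0,1,0,0)
step 4: output 3; order=[0,1,2,3]; indeg=(0,0,0,0,1,0,0)
step 5: output 5; order=[0,1,2,3,5]; indeg=(0,0,0,0,1,0,0)
step 6: output 6; order=[0,1,2,3,5,6]; indeg=(0,0,0,0,0,0,0)
step 7: output 4; order=[0,1,2,3,5,6,4]; indeg=(0,0,0,0,0,0,0)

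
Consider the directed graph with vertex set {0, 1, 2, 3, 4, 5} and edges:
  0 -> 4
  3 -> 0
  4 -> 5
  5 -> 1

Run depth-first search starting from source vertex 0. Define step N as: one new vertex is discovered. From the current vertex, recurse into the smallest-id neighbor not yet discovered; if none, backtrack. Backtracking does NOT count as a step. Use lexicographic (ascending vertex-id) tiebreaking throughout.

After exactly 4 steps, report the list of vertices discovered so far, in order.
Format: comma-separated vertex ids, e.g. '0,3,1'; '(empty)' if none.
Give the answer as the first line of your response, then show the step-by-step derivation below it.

0,4,5,1

step 1: discover 0; path=0; order=0
step 2: discover 4; path=0>4; order=0,4
step 3: discover 5; path=0>4>5; order=0,4,5
step 4: discover 1; path=0>4>5>1; order=0,4,5,1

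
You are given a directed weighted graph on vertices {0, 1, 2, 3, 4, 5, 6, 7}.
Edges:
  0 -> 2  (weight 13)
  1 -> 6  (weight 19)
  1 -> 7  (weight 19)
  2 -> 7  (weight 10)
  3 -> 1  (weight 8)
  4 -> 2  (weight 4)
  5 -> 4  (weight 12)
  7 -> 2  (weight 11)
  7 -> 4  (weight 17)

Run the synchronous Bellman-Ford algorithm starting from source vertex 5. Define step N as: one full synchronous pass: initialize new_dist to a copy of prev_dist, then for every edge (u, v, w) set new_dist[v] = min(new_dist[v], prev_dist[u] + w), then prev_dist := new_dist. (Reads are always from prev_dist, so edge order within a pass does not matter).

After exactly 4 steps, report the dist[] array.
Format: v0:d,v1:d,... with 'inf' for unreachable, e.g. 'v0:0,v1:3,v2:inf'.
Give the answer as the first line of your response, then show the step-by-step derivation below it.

v0:inf,v1:inf,v2:16,v3:inf,v4:12,v5:0,v6:inf,v7:26

step 1: dist = v0:inf,v1:inf,v2:inf,v3:inf,v4:12,v5:0,v6:inf,v7:inf
step 2: dist = v0:inf,v1:inf,v2:16,v3:inf,v4:12,v5:0,v6:inf,v7:inf
step 3: dist = v0:inf,v1:inf,v2:16,v3:inf,v4:12,v5:0,v6:inf,v7:26
step 4: dist = v0:inf,v1:inf,v2:16,v3:inf,v4:12,v5:0,v6:inf,v7:26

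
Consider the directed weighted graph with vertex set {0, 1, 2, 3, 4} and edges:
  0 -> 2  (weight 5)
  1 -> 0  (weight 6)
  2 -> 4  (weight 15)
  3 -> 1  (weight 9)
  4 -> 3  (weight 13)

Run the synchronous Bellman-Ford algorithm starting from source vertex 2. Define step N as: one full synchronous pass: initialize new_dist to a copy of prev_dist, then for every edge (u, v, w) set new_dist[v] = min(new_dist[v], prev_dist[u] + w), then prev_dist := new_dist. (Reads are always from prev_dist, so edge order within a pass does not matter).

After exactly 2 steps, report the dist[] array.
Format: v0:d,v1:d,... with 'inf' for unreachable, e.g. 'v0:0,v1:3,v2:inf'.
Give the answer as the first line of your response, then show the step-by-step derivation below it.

v0:inf,v1:inf,v2:0,v3:28,v4:15

step 1: dist = v0:inf,v1:inf,v2:0,v3:inf,v4:15
step 2: dist = v0:inf,v1:inf,v2:0,v3:28,v4:15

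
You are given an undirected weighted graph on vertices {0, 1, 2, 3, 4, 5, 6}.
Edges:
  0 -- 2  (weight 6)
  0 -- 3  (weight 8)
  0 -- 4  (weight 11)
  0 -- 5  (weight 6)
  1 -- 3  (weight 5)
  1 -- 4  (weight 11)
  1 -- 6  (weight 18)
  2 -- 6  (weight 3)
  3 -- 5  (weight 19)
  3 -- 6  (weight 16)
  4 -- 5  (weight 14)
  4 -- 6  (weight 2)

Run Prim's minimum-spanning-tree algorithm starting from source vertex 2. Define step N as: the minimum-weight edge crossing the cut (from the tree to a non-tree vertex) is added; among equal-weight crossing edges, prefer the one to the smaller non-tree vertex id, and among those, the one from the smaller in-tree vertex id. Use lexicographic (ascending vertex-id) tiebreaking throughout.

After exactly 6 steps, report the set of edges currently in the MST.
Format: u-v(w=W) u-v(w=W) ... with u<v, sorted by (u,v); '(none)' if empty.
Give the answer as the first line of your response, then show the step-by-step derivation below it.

0-2(w=6) 0-3(w=8) 0-5(w=6) 1-3(w=5) 2-6(w=3) 4-6(w=2)

step 1: add edge 2-6 (w=3); MST = {2-6(w=3)}
step 2: add edge 4-6 (w=2); MST = {2-6(w=3) 4-6(w=2)}
step 3: add edge 0-2 (w=6); MST = {0-2(w=6) 2-6(w=3) 4-6(w=2)}
step 4: add edge 0-5 (w=6); MST = {0-2(w=6) 0-5(w=6) 2-6(w=3) 4-6(w=2)}
step 5: add edge 0-3 (w=8); MST = {0-2(w=6) 0-3(w=8) 0-5(w=6) 2-6(w=3) 4-6(w=2)}
step 6: add edge 1-3 (w=5); MST = {0-2(w=6) 0-3(w=8) 0-5(w=6) 1-3(w=5) 2-6(w=3) 4-6(w=2)}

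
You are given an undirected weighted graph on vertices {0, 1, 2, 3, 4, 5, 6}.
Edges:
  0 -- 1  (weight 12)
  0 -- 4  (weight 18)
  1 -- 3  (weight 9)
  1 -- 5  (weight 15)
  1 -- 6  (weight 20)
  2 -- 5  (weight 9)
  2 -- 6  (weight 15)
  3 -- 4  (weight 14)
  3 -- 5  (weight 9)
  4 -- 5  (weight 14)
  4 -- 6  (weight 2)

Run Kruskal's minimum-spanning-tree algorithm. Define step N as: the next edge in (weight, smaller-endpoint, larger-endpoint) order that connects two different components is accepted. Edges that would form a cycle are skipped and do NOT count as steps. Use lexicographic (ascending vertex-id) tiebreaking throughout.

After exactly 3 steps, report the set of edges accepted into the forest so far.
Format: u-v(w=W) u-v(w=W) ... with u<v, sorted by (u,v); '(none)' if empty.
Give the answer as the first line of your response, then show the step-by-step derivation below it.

1-3(w=9) 2-5(w=9) 4-6(w=2)

step 1: add edge 4-6 (w=2); MST = {4-6(w=2)}
step 2: add edge 1-3 (w=9); MST = {1-3(w=9) 4-6(w=2)}
step 3: add edge 2-5 (w=9); MST = {1-3(w=9) 2-5(w=9) 4-6(w=2)}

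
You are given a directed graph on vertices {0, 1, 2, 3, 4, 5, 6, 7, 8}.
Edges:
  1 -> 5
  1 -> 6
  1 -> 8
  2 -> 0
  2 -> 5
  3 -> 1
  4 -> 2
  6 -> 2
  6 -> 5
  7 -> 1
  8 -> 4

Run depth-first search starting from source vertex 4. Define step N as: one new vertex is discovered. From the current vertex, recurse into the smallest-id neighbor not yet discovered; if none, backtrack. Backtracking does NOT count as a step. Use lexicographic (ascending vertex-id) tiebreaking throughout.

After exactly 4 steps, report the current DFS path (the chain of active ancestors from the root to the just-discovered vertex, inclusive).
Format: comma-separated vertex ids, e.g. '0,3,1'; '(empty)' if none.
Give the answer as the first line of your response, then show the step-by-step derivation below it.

4,2,5

step 1: discover 4; path=4; order=4
step 2: discover 2; path=4>2; order=4,2
step 3: discover 0; path=4>2>0; order=4,2,0
step 4: discover 5; path=4>2>5; order=4,2,0,5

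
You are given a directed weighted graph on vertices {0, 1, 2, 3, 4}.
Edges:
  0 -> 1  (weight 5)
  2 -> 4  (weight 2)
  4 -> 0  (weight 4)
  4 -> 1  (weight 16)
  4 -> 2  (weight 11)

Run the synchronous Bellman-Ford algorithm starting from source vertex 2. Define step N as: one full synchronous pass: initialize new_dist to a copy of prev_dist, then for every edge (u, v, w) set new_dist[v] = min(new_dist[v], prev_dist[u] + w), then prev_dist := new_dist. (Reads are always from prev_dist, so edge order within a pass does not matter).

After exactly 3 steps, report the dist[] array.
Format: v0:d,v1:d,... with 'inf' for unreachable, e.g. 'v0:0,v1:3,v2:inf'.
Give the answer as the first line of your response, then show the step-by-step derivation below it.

v0:6,v1:11,v2:0,v3:inf,v4:2

step 1: dist = v0:inf,v1:inf,v2:0,v3:inf,v4:2
step 2: dist = v0:6,v1:18,v2:0,v3:inf,v4:2
step 3: dist = v0:6,v1:11,v2:0,v3:inf,v4:2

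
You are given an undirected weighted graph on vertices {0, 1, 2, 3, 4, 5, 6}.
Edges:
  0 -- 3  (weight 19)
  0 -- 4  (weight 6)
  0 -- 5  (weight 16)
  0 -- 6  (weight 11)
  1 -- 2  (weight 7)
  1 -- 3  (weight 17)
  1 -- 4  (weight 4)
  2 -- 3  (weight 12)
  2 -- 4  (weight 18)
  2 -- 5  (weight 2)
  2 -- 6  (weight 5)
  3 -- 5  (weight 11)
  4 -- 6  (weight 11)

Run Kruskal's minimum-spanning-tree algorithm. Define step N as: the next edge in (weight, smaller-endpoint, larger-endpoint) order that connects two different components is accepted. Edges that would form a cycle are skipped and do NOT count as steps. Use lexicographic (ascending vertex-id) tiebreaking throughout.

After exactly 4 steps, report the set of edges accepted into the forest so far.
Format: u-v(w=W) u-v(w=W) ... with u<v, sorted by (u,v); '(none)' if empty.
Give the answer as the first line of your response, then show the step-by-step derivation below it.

0-4(w=6) 1-4(w=4) 2-5(w=2) 2-6(w=5)

step 1: add edge 2-5 (w=2); MST = {2-5(w=2)}
step 2: add edge 1-4 (w=4); MST = {1-4(w=4) 2-5(w=2)}
step 3: add edge 2-6 (w=5); MST = {1-4(w=4) 2-5(w=2) 2-6(w=5)}
step 4: add edge 0-4 (w=6); MST = {0-4(w=6) 1-4(w=4) 2-5(w=2) 2-6(w=5)}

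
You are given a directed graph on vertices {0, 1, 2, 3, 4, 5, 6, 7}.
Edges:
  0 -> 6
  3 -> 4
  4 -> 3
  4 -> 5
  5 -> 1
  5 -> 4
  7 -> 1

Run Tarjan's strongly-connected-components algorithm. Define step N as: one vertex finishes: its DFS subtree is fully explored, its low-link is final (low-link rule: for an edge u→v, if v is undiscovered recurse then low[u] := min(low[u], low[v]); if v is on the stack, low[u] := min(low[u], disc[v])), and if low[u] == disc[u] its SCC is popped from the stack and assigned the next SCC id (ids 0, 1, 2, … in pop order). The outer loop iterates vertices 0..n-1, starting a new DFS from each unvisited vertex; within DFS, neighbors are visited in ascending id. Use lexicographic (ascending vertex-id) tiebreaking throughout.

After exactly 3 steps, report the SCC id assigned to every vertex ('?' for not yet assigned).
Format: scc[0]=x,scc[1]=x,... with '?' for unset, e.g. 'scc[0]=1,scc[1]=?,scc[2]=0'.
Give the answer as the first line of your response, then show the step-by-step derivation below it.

scc[0]=1,scc[1]=2,scc[2]=?,scc[3]=?,scc[4]=?,scc[5]=?,scc[6]=0,scc[7]=?

step 1: low=(low[0]=0,low[1]=?,low[2]=?,low[3]=?,low[4]=?,low[5]=?,low[6]=1,low[7]=?); scc=(scc[0]=?,scc[1]=?,scc[2]=?,scc[3]=?,scc[4]=?,scc[5]=?,scc[6]=0,scc[7]=?)
step 2: low=(low[0]=0,low[1]=?,low[2]=?,low[3]=?,low[4]=?,low[5]=?,low[6]=1,low[7]=?); scc=(scc[0]=1,scc[1]=?,scc[2]=?,scc[3]=?,scc[4]=?,scc[5]=?,scc[6]=0,scc[7]=?)
step 3: low=(low[0]=0,low[1]=2,low[2]=?,low[3]=?,low[4]=?,low[5]=?,low[6]=1,low[7]=?); scc=(scc[0]=1,scc[1]=2,scc[2]=?,scc[3]=?,scc[4]=?,scc[5]=?,scc[6]=0,scc[7]=?)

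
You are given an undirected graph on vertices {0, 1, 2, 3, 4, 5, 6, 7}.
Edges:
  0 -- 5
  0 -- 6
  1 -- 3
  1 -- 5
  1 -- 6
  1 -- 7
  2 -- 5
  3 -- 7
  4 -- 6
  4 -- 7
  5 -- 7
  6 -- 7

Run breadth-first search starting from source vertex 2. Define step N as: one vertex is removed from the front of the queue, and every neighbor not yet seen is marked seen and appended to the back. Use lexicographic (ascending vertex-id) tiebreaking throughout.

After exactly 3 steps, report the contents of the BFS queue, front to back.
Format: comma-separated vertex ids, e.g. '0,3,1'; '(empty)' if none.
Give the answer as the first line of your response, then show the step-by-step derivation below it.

1,7,6

step 1: dequeue 2; queue=[5]; order=2
step 2: dequeue 5; queue=[0,1,7]; order=2,5
step 3: dequeue 0; queue=[1,7,6]; order=2,5,0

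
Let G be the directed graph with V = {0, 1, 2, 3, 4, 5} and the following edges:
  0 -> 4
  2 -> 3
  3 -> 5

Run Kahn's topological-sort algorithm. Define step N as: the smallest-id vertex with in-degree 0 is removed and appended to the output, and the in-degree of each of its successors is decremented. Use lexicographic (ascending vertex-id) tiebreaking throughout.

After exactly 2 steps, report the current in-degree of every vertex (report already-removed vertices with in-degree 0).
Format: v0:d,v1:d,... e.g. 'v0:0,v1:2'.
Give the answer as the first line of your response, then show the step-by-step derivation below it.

v0:0,v1:0,v2:0,v3:1,v4:0,v5:1

step 1: output 0; order=[0]; indeg=(0,0,0,1,0,1)
step 2: output 1; order=[0,1]; indeg=(0,0,0,1,0,1)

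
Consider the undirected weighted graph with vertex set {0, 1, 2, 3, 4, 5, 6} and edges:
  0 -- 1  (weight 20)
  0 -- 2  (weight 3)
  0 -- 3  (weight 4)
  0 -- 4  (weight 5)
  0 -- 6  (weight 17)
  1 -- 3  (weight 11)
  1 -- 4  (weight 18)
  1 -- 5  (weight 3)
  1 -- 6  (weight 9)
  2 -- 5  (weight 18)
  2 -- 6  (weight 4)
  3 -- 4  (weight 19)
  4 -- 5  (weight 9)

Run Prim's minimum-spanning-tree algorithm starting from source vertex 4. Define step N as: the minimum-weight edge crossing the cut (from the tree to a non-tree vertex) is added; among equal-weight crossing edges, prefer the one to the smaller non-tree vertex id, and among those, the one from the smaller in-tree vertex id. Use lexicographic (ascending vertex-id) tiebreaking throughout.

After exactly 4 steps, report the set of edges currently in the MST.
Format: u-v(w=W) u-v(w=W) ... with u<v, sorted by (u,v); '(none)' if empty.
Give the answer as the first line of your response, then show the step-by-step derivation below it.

0-2(w=3) 0-3(w=4) 0-4(w=5) 2-6(w=4)

step 1: add edge 0-4 (w=5); MST = {0-4(w=5)}
step 2: add edge 0-2 (w=3); MST = {0-2(w=3) 0-4(w=5)}
step 3: add edge 0-3 (w=4); MST = {0-2(w=3) 0-3(w=4) 0-4(w=5)}
step 4: add edge 2-6 (w=4); MST = {0-2(w=3) 0-3(w=4) 0-4(w=5) 2-6(w=4)}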